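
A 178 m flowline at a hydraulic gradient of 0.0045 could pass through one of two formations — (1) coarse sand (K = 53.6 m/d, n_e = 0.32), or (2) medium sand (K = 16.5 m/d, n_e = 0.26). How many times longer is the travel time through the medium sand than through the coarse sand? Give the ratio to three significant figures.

2.64

Unit 1 (coarse sand): v = 53.6×0.0045/0.32 = 0.7538 m/d, t = 178/0.7538 = 236.2 d
Unit 2 (medium sand): v = 16.5×0.0045/0.26 = 0.2856 m/d, t = 178/0.2856 = 623.3 d
t(medium sand) / t(coarse sand) = 623.3/236.2 = 2.64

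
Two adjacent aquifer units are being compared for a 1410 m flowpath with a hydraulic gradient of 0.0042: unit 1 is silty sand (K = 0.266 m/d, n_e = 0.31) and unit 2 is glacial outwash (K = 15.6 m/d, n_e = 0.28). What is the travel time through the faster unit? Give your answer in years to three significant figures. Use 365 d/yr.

16.5 years

Unit 1 (silty sand): v = 0.266×0.0042/0.31 = 0.003604 m/d, t = 1410/0.003604 = 391200 d
Unit 2 (glacial outwash): v = 15.6×0.0042/0.28 = 0.2340 m/d, t = 1410/0.2340 = 6026 d
Faster: 6026 d / 365 = 16.5 yr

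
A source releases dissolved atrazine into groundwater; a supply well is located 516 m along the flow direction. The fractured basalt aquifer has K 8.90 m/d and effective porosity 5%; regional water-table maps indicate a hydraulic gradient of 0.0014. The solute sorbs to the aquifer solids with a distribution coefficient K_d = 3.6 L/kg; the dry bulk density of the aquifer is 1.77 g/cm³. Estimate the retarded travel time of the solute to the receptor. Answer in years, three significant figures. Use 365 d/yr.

729 years

Specific discharge q = 8.90 × 0.0014 = 0.01246 m/d
v_s = q/n_e = 0.01246/0.05 = 0.2492 m/d
Retardation R = 1 + ρ_b·K_d/n = 1 + 1.77×3.6/0.05 = 128.4
Contaminant velocity v_c = v/R = 0.2492/128.4 = 0.001940 m/d
t = L/v_c = 516/0.001940 = 266000 d
   = 266000/365 = 729 yr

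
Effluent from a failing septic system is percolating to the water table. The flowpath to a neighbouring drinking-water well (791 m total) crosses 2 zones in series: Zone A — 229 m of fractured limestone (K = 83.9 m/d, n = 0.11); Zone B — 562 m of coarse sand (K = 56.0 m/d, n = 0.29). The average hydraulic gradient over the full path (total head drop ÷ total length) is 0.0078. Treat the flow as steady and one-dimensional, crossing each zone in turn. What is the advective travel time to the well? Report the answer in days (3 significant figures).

Steady 1-D flow in series ⇒ the Darcy flux q is identical in every zone and the zone head losses add (resistances L/K in series).
Σ(L/K) = 229/83.9 + 562/56.0 = 2.729 + 10.04 = 12.77 d
K_eq = L_total / Σ(L/K) = 791 / 12.77 = 61.97 m/d
q = K_eq · i = 61.97 × 0.0078 = 0.4833 m/d (same in every zone)
Zone A: v = q/n = 0.4833/0.11 = 4.394 m/d → t_A = 229/4.394 = 52.12 d
Zone B: v = q/n = 0.4833/0.29 = 1.667 m/d → t_B = 562/1.667 = 337.2 d
Total t = 52.12 + 337.2 = 389.3 d

389 days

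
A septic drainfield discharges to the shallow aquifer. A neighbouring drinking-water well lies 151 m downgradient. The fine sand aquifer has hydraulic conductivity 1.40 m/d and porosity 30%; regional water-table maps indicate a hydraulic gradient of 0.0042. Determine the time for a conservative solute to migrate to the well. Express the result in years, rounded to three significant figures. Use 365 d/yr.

Specific discharge q = 1.40 × 0.0042 = 0.005880 m/d
v_s = q/n_e = 0.005880/0.30 = 0.01960 m/d
t = L / v = 151 / 0.01960 = 7704 d
   = 7704 / 365 = 21.1 yr

21.1 years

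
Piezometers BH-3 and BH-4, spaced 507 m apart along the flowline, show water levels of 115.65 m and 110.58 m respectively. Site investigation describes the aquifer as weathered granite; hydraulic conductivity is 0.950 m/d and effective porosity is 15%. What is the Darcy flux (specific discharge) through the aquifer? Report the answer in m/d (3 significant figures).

Hydraulic gradient i = (115.65 − 110.58) / 507 = 5.07 / 507 = 0.01000
Specific discharge q = 0.950 × 0.01000 = 0.009500 m/d

0.00950 m/d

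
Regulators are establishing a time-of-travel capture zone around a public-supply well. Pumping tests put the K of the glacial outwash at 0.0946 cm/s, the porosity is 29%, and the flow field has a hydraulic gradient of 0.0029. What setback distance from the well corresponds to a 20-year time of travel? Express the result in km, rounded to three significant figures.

K = 0.0946 cm/s × 864 = 81.73 m/d
Darcy flux q = K·i = 81.73 × 0.0029 = 0.2370 m/d
v_s = q/n_e = 0.2370/0.29 = 0.8173 m/d
T = 20 yr × 365 = 7300 d
L = v × T = 0.8173 × 7300 = 5967 m
   = 5.97 km

5.97 km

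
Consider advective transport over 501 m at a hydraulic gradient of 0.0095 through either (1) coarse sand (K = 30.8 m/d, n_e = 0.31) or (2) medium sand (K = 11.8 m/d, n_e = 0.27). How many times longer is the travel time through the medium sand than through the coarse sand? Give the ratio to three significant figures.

2.27

Unit 1 (coarse sand): v = 30.8×0.0095/0.31 = 0.9439 m/d, t = 501/0.9439 = 530.8 d
Unit 2 (medium sand): v = 11.8×0.0095/0.27 = 0.4152 m/d, t = 501/0.4152 = 1207 d
t(medium sand) / t(coarse sand) = 1207/530.8 = 2.27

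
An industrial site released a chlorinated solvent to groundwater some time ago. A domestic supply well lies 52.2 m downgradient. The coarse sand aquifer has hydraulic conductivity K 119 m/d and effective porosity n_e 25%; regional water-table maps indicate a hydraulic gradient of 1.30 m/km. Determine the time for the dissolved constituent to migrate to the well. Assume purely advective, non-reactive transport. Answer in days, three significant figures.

84.4 days

Specific discharge q = 119 × 0.0013 = 0.1547 m/d
Seepage velocity v = q / n = 0.1547 / 0.25 = 0.6188 m/d
t = L / v = 52.2 / 0.6188 = 84.36 d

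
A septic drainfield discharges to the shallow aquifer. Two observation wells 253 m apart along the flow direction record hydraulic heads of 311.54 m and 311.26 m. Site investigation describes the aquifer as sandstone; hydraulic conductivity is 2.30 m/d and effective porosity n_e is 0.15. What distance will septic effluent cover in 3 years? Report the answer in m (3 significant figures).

18.6 m

Hydraulic gradient i = (311.54 − 311.26) / 253 = 0.28 / 253 = 0.001107
q = Ki = 2.30 × 0.001107 = 0.002545 m/d
v = Ki/n = 2.30·0.001107/0.15 = 0.01697 m/d
T = 3 yr × 365 = 1095 d
L = v × T = 0.01697 × 1095 = 18.58 m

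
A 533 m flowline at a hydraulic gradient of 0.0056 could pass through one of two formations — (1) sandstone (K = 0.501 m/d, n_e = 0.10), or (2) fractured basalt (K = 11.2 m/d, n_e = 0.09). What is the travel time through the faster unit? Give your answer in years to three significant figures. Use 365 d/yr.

Unit 1 (sandstone): v = 0.501×0.0056/0.10 = 0.02806 m/d, t = 533/0.02806 = 19000 d
Unit 2 (fractured basalt): v = 11.2×0.0056/0.09 = 0.6969 m/d, t = 533/0.6969 = 764.8 d
Faster: 764.8 d / 365 = 2.10 yr

2.10 years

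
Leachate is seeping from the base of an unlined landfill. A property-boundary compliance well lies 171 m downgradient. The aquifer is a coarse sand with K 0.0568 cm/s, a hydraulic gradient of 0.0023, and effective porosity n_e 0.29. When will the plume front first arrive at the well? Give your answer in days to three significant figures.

K = 0.0568 cm/s × 864 = 49.08 m/d
q = Ki = 49.08 × 0.0023 = 0.1129 m/d
Seepage velocity v = q / n = 0.1129 / 0.29 = 0.3892 m/d
t = L / v = 171 / 0.3892 = 439.3 d

439 days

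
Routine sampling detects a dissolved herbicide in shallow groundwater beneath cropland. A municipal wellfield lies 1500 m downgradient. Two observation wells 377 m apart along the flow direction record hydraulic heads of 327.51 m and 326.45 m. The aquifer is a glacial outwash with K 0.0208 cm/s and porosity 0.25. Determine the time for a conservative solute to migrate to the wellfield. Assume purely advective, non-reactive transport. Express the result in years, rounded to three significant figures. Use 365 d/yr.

20.3 years

Hydraulic gradient i = (327.51 − 326.45) / 377 = 1.06 / 377 = 0.002812
K = 0.0208 cm/s × 864 = 17.97 m/d
Specific discharge q = 17.97 × 0.002812 = 0.05053 m/d
v = Ki/n = 17.97·0.002812/0.25 = 0.2021 m/d
t = L / v = 1500 / 0.2021 = 7421 d
   = 7421 / 365 = 20.3 yr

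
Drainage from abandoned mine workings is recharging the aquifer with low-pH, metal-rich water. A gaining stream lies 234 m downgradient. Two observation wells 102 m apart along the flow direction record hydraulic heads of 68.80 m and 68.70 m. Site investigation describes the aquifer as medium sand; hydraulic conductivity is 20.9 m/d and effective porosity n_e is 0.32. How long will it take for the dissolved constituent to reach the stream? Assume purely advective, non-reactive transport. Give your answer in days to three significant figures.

Hydraulic gradient i = (68.80 − 68.70) / 102 = 0.10 / 102 = 9.804e-4
Specific discharge q = 20.9 × 9.804e-4 = 0.02049 m/d
Average linear velocity = 0.02049 / 0.32 = 0.06403 m/d
t = L / v = 234 / 0.06403 = 3654 d

3650 days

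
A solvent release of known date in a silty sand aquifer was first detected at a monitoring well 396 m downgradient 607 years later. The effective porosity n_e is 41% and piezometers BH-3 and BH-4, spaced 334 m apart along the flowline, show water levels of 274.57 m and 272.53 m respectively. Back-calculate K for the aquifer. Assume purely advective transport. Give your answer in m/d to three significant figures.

0.120 m/d

Hydraulic gradient i = (274.57 − 272.53) / 334 = 2.04 / 334 = 0.006108
t = 607 years = 221600 d
v = L / t = 396 / 221600 = 0.001787 m/d
K = v · n / i = 0.001787 × 0.41 / 0.006108 = 0.120 m/d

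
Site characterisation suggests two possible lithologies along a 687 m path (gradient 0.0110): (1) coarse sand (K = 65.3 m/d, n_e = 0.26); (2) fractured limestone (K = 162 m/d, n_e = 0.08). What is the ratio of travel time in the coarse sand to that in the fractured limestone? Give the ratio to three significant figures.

Unit 1 (coarse sand): v = 65.3×0.011/0.26 = 2.763 m/d, t = 687/2.763 = 248.7 d
Unit 2 (fractured limestone): v = 162×0.011/0.08 = 22.28 m/d, t = 687/22.28 = 30.84 d
t(coarse sand) / t(fractured limestone) = 248.7/30.84 = 8.06

8.06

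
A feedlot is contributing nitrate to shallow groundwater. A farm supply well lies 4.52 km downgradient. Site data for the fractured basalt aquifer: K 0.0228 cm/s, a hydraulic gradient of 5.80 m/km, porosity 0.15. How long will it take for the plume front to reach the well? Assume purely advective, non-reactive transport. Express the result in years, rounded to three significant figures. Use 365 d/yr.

K = 0.0228 cm/s × 864 = 19.70 m/d
Specific discharge q = 19.70 × 0.0058 = 0.1143 m/d
Seepage velocity v = q / n = 0.1143 / 0.15 = 0.7617 m/d
L = 4.52 km = 4520 m
t = L / v = 4520 / 0.7617 = 5934 d
   = 5934 / 365 = 16.3 yr

16.3 years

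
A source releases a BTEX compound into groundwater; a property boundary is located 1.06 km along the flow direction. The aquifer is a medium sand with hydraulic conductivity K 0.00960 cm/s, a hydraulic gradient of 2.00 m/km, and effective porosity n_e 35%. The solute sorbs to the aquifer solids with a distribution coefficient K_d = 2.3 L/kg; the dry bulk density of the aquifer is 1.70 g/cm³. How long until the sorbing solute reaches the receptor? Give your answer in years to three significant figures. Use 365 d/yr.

K = 0.00960 cm/s × 864 = 8.294 m/d
Specific discharge q = 8.294 × 0.0020 = 0.01659 m/d
v = Ki/n = 8.294·0.0020/0.35 = 0.04740 m/d
Retardation R = 1 + ρ_b·K_d/n = 1 + 1.70×2.3/0.35 = 12.17
Contaminant velocity v_c = v/R = 0.04740/12.17 = 0.003894 m/d
L = 1.06 km = 1060 m
t = L/v_c = 1060/0.003894 = 272200 d
   = 272200/365 = 746 yr

746 years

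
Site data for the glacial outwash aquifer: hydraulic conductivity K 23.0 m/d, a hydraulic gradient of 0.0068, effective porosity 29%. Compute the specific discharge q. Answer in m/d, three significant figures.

Darcy flux q = K·i = 23.0 × 0.0068 = 0.1564 m/d

0.156 m/d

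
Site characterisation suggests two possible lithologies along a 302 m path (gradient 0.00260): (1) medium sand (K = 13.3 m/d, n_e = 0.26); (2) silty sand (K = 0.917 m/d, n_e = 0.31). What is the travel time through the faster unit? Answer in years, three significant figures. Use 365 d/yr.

Unit 1 (medium sand): v = 13.3×0.0026/0.26 = 0.1330 m/d, t = 302/0.1330 = 2271 d
Unit 2 (silty sand): v = 0.917×0.0026/0.31 = 0.007691 m/d, t = 302/0.007691 = 39270 d
Faster: 2271 d / 365 = 6.22 yr

6.22 years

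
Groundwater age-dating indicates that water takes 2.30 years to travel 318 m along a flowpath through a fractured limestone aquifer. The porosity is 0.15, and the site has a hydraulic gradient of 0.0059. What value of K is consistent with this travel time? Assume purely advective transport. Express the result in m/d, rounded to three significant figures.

9.63 m/d

t = 2.30 years = 839.5 d
v = L / t = 318 / 839.5 = 0.3788 m/d
K = v · n / i = 0.3788 × 0.15 / 0.0059 = 9.63 m/d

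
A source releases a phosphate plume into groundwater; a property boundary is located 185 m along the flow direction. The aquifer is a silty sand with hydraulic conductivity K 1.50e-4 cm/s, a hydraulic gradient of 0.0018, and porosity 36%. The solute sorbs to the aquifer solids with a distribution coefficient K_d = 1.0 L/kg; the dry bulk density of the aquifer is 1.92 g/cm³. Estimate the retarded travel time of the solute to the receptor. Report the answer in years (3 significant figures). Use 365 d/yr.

K = 1.50e-4 cm/s × 864 = 0.1296 m/d
q = Ki = 0.1296 × 0.0018 = 2.333e-4 m/d
v = Ki/n = 0.1296·0.0018/0.36 = 6.480e-4 m/d
Retardation R = 1 + ρ_b·K_d/n = 1 + 1.92×1.0/0.36 = 6.333
Contaminant velocity v_c = v/R = 6.480e-4/6.333 = 1.023e-4 m/d
t = L/v_c = 185/1.023e-4 = 1.808e6 d
   = 1.808e6/365 = 4950 yr

4950 years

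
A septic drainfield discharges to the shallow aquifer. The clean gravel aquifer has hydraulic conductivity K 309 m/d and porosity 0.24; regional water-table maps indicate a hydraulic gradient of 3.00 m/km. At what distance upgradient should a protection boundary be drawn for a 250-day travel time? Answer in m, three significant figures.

Specific discharge q = 309 × 0.0030 = 0.9270 m/d
Seepage velocity v = q / n = 0.9270 / 0.24 = 3.863 m/d
L = v × T = 3.863 × 250 = 965.6 m

966 m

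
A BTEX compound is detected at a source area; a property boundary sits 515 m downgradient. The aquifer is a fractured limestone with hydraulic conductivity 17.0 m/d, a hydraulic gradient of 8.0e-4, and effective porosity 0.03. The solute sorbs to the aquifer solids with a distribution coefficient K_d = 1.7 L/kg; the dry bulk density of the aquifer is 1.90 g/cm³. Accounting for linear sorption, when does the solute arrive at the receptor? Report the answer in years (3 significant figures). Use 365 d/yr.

338 years

Darcy flux q = K·i = 17.0 × 8.0e-4 = 0.01360 m/d
Average linear velocity = 0.01360 / 0.03 = 0.4533 m/d
Retardation R = 1 + ρ_b·K_d/n = 1 + 1.90×1.7/0.03 = 108.7
Contaminant velocity v_c = v/R = 0.4533/108.7 = 0.004172 m/d
t = L/v_c = 515/0.004172 = 123400 d
   = 123400/365 = 338 yr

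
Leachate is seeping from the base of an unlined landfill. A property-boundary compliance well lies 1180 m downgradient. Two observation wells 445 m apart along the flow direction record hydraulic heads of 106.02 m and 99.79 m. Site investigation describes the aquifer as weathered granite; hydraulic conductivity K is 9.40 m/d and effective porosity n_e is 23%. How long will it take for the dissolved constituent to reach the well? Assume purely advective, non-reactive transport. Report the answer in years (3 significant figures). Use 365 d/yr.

5.65 years

Hydraulic gradient i = (106.02 − 99.79) / 445 = 6.23 / 445 = 0.01400
Darcy flux q = K·i = 9.40 × 0.01400 = 0.1316 m/d
v_s = q/n_e = 0.1316/0.23 = 0.5722 m/d
t = L / v = 1180 / 0.5722 = 2062 d
   = 2062 / 365 = 5.65 yr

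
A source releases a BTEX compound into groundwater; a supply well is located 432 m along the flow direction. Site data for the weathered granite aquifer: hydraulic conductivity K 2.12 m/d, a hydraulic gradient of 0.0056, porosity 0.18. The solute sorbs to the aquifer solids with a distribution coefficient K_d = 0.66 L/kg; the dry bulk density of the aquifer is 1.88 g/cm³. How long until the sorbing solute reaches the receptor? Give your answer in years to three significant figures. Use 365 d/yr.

142 years

Darcy flux q = K·i = 2.12 × 0.0056 = 0.01187 m/d
Average linear velocity = 0.01187 / 0.18 = 0.06596 m/d
Retardation R = 1 + ρ_b·K_d/n = 1 + 1.88×0.66/0.18 = 7.893
Contaminant velocity v_c = v/R = 0.06596/7.893 = 0.008356 m/d
t = L/v_c = 432/0.008356 = 51700 d
   = 51700/365 = 142 yr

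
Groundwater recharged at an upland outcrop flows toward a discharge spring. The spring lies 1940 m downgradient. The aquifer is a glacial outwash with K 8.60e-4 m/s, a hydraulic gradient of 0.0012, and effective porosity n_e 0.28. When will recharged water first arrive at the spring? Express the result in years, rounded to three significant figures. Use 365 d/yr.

K = 8.60e-4 m/s × 86400 s/d = 74.30 m/d
Specific discharge q = 74.30 × 0.0012 = 0.08916 m/d
Seepage velocity v = q / n = 0.08916 / 0.28 = 0.3184 m/d
t = L / v = 1940 / 0.3184 = 6092 d
   = 6092 / 365 = 16.7 yr

16.7 years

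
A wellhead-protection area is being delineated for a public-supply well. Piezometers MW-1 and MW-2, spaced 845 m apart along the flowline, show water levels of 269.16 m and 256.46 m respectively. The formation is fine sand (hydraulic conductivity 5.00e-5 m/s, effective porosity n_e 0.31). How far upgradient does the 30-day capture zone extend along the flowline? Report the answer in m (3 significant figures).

6.28 m

Hydraulic gradient i = (269.16 − 256.46) / 845 = 12.70 / 845 = 0.01503
K = 5.00e-5 m/s × 86400 s/d = 4.320 m/d
q = Ki = 4.320 × 0.01503 = 0.06493 m/d
Average linear velocity = 0.06493 / 0.31 = 0.2094 m/d
L = v × T = 0.2094 × 30 = 6.283 m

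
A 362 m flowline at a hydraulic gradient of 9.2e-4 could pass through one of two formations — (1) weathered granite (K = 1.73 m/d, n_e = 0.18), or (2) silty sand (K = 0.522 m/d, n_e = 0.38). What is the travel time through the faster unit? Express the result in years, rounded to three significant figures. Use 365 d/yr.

Unit 1 (weathered granite): v = 1.73×9.2e-4/0.18 = 0.008842 m/d, t = 362/0.008842 = 40940 d
Unit 2 (silty sand): v = 0.522×9.2e-4/0.38 = 0.001264 m/d, t = 362/0.001264 = 286400 d
Faster: 40940 d / 365 = 112 yr

112 years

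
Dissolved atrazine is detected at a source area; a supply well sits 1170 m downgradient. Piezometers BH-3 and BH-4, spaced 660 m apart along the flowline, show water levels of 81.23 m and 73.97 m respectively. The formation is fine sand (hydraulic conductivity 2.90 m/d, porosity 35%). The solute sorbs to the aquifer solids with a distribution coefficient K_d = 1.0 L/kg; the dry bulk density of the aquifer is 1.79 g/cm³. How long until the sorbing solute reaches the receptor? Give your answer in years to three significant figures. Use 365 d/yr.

215 years

Hydraulic gradient i = (81.23 − 73.97) / 660 = 7.26 / 660 = 0.01100
Darcy flux q = K·i = 2.90 × 0.01100 = 0.03190 m/d
Seepage velocity v = q / n = 0.03190 / 0.35 = 0.09114 m/d
Retardation R = 1 + ρ_b·K_d/n = 1 + 1.79×1.0/0.35 = 6.114
Contaminant velocity v_c = v/R = 0.09114/6.114 = 0.01491 m/d
t = L/v_c = 1170/0.01491 = 78490 d
   = 78490/365 = 215 yr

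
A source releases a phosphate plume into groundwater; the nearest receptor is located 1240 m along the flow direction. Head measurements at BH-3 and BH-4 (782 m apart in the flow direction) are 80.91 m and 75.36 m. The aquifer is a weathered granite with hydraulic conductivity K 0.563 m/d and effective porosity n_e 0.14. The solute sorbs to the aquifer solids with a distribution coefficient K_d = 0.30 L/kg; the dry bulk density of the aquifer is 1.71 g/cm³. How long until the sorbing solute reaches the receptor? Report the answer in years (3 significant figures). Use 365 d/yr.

555 years

Hydraulic gradient i = (80.91 − 75.36) / 782 = 5.55 / 782 = 0.007097
q = Ki = 0.563 × 0.007097 = 0.003996 m/d
v_s = q/n_e = 0.003996/0.14 = 0.02854 m/d
Retardation R = 1 + ρ_b·K_d/n = 1 + 1.71×0.30/0.14 = 4.664
Contaminant velocity v_c = v/R = 0.02854/4.664 = 0.006119 m/d
t = L/v_c = 1240/0.006119 = 202600 d
   = 202600/365 = 555 yr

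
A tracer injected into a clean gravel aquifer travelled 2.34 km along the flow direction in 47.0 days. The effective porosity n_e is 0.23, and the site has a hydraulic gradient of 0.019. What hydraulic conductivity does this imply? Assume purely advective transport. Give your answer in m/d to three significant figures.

L = 2.34 km = 2340 m
v = L / t = 2340 / 47.0 = 49.79 m/d
K = v · n / i = 49.79 × 0.23 / 0.019 = 603 m/d

603 m/d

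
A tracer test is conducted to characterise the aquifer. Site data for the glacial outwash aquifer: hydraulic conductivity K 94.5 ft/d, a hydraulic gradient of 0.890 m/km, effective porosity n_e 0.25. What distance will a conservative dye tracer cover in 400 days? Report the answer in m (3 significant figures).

K = 94.5 ft/d × 0.3048 = 28.80 m/d
q = Ki = 28.80 × 8.9e-4 = 0.02564 m/d
v_s = q/n_e = 0.02564/0.25 = 0.1025 m/d
L = v × T = 0.1025 × 400 = 41.02 m

41.0 m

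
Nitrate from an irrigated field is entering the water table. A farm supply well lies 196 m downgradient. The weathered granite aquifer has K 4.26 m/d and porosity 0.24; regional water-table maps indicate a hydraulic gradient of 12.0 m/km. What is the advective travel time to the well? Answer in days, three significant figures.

Darcy flux q = K·i = 4.26 × 0.012 = 0.05112 m/d
v_s = q/n_e = 0.05112/0.24 = 0.2130 m/d
t = L / v = 196 / 0.2130 = 920.2 d

920 days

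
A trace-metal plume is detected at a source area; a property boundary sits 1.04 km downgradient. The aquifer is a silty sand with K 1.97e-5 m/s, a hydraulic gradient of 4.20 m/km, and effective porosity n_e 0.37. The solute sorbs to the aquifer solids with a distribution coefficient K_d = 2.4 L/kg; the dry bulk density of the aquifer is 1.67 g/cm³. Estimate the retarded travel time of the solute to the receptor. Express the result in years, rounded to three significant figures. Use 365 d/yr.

K = 1.97e-5 m/s × 86400 s/d = 1.702 m/d
Specific discharge q = 1.702 × 0.0042 = 0.007149 m/d
Seepage velocity v = q / n = 0.007149 / 0.37 = 0.01932 m/d
Retardation R = 1 + ρ_b·K_d/n = 1 + 1.67×2.4/0.37 = 11.83
Contaminant velocity v_c = v/R = 0.01932/11.83 = 0.001633 m/d
L = 1.04 km = 1040 m
t = L/v_c = 1040/0.001633 = 636900 d
   = 636900/365 = 1740 yr

1740 years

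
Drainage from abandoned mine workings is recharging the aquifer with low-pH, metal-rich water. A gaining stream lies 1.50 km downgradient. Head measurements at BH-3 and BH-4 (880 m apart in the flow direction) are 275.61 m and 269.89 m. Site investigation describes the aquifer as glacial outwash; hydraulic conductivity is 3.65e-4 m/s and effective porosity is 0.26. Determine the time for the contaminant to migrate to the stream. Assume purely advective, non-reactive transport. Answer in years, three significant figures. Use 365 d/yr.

Hydraulic gradient i = (275.61 − 269.89) / 880 = 5.72 / 880 = 0.006500
K = 3.65e-4 m/s × 86400 s/d = 31.54 m/d
Darcy flux q = K·i = 31.54 × 0.006500 = 0.2050 m/d
v_s = q/n_e = 0.2050/0.26 = 0.7884 m/d
L = 1.50 km = 1500 m
t = L / v = 1500 / 0.7884 = 1903 d
   = 1903 / 365 = 5.21 yr

5.21 years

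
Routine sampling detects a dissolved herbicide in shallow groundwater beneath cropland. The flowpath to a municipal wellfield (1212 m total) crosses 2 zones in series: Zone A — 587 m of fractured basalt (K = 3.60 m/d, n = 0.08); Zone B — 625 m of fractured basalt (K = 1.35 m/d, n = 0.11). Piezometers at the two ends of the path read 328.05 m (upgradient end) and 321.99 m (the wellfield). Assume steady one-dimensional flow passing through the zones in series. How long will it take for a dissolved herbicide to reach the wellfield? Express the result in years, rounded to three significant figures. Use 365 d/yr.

Total head drop ΔH = 328.05 − 321.99 = 6.06 m
Steady 1-D flow in series ⇒ the Darcy flux q is identical in every zone and the zone head losses add (resistances L/K in series).
Σ(L/K) = 587/3.60 + 625/1.35 = 163.1 + 463.0 = 626.0 d
q = ΔH / Σ(L/K) = 6.06 / 626.0 = 0.009680 m/d (same in every zone)
Zone A: v = q/n = 0.009680/0.08 = 0.1210 m/d → t_A = 587/0.1210 = 4851 d
Zone B: v = q/n = 0.009680/0.11 = 0.08800 m/d → t_B = 625/0.08800 = 7102 d
Total t = 4851 + 7102 = 11950 d
   = 11950 / 365 = 32.7 yr

32.7 years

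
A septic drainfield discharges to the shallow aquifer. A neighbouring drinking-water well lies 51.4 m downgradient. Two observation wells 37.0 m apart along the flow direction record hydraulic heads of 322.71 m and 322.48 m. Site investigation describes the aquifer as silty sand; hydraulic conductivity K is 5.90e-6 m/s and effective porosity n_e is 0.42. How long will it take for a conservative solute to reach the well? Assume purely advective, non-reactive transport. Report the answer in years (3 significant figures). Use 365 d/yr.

18.7 years

Hydraulic gradient i = (322.71 − 322.48) / 37.0 = 0.23 / 37.0 = 0.006216
K = 5.90e-6 m/s × 86400 s/d = 0.5098 m/d
q = Ki = 0.5098 × 0.006216 = 0.003169 m/d
Seepage velocity v = q / n = 0.003169 / 0.42 = 0.007545 m/d
t = L / v = 51.4 / 0.007545 = 6813 d
   = 6813 / 365 = 18.7 yr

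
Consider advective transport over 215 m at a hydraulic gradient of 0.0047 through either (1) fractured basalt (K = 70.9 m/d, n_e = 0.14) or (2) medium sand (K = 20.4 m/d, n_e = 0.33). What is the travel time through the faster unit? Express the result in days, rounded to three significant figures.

90.3 days

Unit 1 (fractured basalt): v = 70.9×0.0047/0.14 = 2.380 m/d, t = 215/2.380 = 90.33 d
Unit 2 (medium sand): v = 20.4×0.0047/0.33 = 0.2905 m/d, t = 215/0.2905 = 740.0 d
Faster unit: t = 90.3 d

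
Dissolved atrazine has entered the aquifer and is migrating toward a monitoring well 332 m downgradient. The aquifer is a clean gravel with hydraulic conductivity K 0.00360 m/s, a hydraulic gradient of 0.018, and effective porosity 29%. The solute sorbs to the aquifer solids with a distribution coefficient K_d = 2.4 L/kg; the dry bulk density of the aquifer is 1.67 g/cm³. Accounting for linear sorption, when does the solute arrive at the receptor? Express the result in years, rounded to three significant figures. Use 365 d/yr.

0.698 years

K = 0.00360 m/s × 86400 s/d = 311.0 m/d
Specific discharge q = 311.0 × 0.018 = 5.599 m/d
Seepage velocity v = q / n = 5.599 / 0.29 = 19.31 m/d
Retardation R = 1 + ρ_b·K_d/n = 1 + 1.67×2.4/0.29 = 14.82
Contaminant velocity v_c = v/R = 19.31/14.82 = 1.303 m/d
t = L/v_c = 332/1.303 = 254.9 d
   = 254.9/365 = 0.698 yr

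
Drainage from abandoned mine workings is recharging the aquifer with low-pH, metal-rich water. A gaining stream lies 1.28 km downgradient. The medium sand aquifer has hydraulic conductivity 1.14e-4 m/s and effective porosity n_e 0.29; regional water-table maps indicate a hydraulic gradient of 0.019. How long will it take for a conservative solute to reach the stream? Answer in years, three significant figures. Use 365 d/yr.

5.43 years

K = 1.14e-4 m/s × 86400 s/d = 9.850 m/d
q = Ki = 9.850 × 0.019 = 0.1871 m/d
Seepage velocity v = q / n = 0.1871 / 0.29 = 0.6453 m/d
L = 1.28 km = 1280 m
t = L / v = 1280 / 0.6453 = 1984 d
   = 1984 / 365 = 5.43 yr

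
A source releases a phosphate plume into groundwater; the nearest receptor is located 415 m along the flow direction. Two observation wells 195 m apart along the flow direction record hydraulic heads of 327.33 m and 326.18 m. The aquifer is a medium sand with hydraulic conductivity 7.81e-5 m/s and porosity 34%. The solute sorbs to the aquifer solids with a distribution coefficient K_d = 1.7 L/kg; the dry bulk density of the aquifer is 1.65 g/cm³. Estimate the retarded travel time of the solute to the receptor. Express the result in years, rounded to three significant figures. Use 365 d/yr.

Hydraulic gradient i = (327.33 − 326.18) / 195 = 1.15 / 195 = 0.005897
K = 7.81e-5 m/s × 86400 s/d = 6.748 m/d
Darcy flux q = K·i = 6.748 × 0.005897 = 0.03979 m/d
v = Ki/n = 6.748·0.005897/0.34 = 0.1170 m/d
Retardation R = 1 + ρ_b·K_d/n = 1 + 1.65×1.7/0.34 = 9.250
Contaminant velocity v_c = v/R = 0.1170/9.250 = 0.01265 m/d
t = L/v_c = 415/0.01265 = 32800 d
   = 32800/365 = 89.9 yr

89.9 years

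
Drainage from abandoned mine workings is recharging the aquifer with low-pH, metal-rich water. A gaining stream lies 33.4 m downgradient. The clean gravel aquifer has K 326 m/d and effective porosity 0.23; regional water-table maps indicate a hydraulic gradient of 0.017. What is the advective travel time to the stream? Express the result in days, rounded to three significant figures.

1.39 days

q = Ki = 326 × 0.017 = 5.542 m/d
v = Ki/n = 326·0.017/0.23 = 24.10 m/d
t = L / v = 33.4 / 24.10 = 1.386 d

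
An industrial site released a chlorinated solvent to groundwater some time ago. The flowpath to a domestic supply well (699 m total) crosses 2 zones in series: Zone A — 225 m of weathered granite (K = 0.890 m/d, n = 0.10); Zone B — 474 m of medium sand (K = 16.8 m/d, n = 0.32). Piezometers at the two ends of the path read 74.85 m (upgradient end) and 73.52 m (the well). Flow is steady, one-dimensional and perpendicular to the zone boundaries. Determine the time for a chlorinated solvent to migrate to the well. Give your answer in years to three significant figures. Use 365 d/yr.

101 years

Total head drop ΔH = 74.85 − 73.52 = 1.33 m
Continuity: the same q passes through each zone, so ΔH = q·Σ(L_j/K_j) — the zones act as resistances in series.
Σ(L/K) = 225/0.890 + 474/16.8 = 252.8 + 28.21 = 281.0 d
q = ΔH / Σ(L/K) = 1.33 / 281.0 = 0.004733 m/d (same in every zone)
Zone A: v = q/n = 0.004733/0.10 = 0.04733 m/d → t_A = 225/0.04733 = 4754 d
Zone B: v = q/n = 0.004733/0.32 = 0.01479 m/d → t_B = 474/0.01479 = 32050 d
Total t = 4754 + 32050 = 36800 d
   = 36800 / 365 = 101 yr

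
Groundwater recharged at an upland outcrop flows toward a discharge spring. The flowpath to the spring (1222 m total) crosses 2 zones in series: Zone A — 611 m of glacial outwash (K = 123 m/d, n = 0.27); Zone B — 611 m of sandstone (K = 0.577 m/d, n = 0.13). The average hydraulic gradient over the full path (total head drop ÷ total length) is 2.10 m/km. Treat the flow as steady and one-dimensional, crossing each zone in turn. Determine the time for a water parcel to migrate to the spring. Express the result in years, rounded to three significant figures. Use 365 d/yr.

278 years

Steady 1-D flow in series ⇒ the Darcy flux q is identical in every zone and the zone head losses add (resistances L/K in series).
Σ(L/K) = 611/123 + 611/0.577 = 4.967 + 1059 = 1064 d
K_eq = L_total / Σ(L/K) = 1222 / 1064 = 1.149 m/d
q = K_eq · i = 1.149 × 0.0021 = 0.002412 m/d (same in every zone)
Zone A: v = q/n = 0.002412/0.27 = 0.008934 m/d → t_A = 611/0.008934 = 68390 d
Zone B: v = q/n = 0.002412/0.13 = 0.01855 m/d → t_B = 611/0.01855 = 32930 d
Total t = 68390 + 32930 = 101300 d
   = 101300 / 365 = 278 yr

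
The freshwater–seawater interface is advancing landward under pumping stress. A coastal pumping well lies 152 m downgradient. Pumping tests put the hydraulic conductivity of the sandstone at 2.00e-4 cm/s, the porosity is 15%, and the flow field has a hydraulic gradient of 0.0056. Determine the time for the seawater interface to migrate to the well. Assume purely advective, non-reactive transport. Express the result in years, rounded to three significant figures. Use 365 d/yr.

64.6 years

K = 2.00e-4 cm/s × 864 = 0.1728 m/d
Specific discharge q = 0.1728 × 0.0056 = 9.677e-4 m/d
Average linear velocity = 9.677e-4 / 0.15 = 0.006451 m/d
t = L / v = 152 / 0.006451 = 23560 d
   = 23560 / 365 = 64.6 yr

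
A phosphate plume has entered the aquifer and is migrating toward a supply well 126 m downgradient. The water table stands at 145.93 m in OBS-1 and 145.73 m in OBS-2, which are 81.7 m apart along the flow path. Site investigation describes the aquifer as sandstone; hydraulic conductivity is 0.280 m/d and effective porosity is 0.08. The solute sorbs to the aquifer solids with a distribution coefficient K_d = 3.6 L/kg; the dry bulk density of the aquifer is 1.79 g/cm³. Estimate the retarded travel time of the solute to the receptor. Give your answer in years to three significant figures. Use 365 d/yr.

3290 years

Hydraulic gradient i = (145.93 − 145.73) / 81.7 = 0.20 / 81.7 = 0.002448
Darcy flux q = K·i = 0.280 × 0.002448 = 6.854e-4 m/d
Seepage velocity v = q / n = 6.854e-4 / 0.08 = 0.008568 m/d
Retardation R = 1 + ρ_b·K_d/n = 1 + 1.79×3.6/0.08 = 81.55
Contaminant velocity v_c = v/R = 0.008568/81.55 = 1.051e-4 m/d
t = L/v_c = 126/1.051e-4 = 1.199e6 d
   = 1.199e6/365 = 3290 yr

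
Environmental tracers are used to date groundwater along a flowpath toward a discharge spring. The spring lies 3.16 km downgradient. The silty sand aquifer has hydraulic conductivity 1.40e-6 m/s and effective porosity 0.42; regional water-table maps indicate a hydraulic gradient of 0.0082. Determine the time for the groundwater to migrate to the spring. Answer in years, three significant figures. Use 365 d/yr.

3670 years

K = 1.40e-6 m/s × 86400 s/d = 0.1210 m/d
Specific discharge q = 0.1210 × 0.0082 = 9.919e-4 m/d
v_s = q/n_e = 9.919e-4/0.42 = 0.002362 m/d
L = 3.16 km = 3160 m
t = L / v = 3160 / 0.002362 = 1.338e6 d
   = 1.338e6 / 365 = 3670 yr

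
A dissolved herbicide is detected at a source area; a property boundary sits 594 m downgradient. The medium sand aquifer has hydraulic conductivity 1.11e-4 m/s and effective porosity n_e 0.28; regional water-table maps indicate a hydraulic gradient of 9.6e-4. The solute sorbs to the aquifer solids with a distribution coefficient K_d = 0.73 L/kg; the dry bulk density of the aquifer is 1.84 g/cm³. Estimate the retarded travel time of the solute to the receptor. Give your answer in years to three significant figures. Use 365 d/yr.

287 years

K = 1.11e-4 m/s × 86400 s/d = 9.590 m/d
q = Ki = 9.590 × 9.6e-4 = 0.009207 m/d
v = Ki/n = 9.590·9.6e-4/0.28 = 0.03288 m/d
Retardation R = 1 + ρ_b·K_d/n = 1 + 1.84×0.73/0.28 = 5.797
Contaminant velocity v_c = v/R = 0.03288/5.797 = 0.005672 m/d
t = L/v_c = 594/0.005672 = 104700 d
   = 104700/365 = 287 yr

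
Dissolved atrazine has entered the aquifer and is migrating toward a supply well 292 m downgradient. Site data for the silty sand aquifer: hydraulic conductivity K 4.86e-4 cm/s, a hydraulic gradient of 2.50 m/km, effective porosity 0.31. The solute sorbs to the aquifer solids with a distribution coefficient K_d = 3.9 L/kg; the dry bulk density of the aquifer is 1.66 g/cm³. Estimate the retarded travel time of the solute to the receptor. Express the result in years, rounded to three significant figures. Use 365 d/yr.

5170 years

K = 4.86e-4 cm/s × 864 = 0.4199 m/d
Darcy flux q = K·i = 0.4199 × 0.0025 = 0.001050 m/d
v_s = q/n_e = 0.001050/0.31 = 0.003386 m/d
Retardation R = 1 + ρ_b·K_d/n = 1 + 1.66×3.9/0.31 = 21.88
Contaminant velocity v_c = v/R = 0.003386/21.88 = 1.547e-4 m/d
t = L/v_c = 292/1.547e-4 = 1.887e6 d
   = 1.887e6/365 = 5170 yr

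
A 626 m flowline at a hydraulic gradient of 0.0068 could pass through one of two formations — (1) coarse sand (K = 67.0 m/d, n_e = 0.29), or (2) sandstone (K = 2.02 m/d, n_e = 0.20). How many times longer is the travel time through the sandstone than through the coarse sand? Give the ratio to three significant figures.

Unit 1 (coarse sand): v = 67.0×0.0068/0.29 = 1.571 m/d, t = 626/1.571 = 398.5 d
Unit 2 (sandstone): v = 2.02×0.0068/0.20 = 0.06868 m/d, t = 626/0.06868 = 9115 d
t(sandstone) / t(coarse sand) = 9115/398.5 = 22.9

22.9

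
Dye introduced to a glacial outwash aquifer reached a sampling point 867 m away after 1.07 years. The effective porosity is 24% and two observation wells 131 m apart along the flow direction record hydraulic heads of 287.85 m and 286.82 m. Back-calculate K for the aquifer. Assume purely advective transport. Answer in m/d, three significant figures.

67.8 m/d

Hydraulic gradient i = (287.85 − 286.82) / 131 = 1.03 / 131 = 0.007863
t = 1.07 years = 390.6 d
v = L / t = 867 / 390.6 = 2.220 m/d
K = v · n / i = 2.220 × 0.24 / 0.007863 = 67.8 m/d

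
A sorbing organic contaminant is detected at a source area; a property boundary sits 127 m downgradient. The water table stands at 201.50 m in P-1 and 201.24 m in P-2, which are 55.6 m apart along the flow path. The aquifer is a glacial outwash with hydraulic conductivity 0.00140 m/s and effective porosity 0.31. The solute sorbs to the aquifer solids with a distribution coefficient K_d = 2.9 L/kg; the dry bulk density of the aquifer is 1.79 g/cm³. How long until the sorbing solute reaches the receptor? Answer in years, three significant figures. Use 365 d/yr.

3.38 years

Hydraulic gradient i = (201.50 − 201.24) / 55.6 = 0.26 / 55.6 = 0.004676
K = 0.00140 m/s × 86400 s/d = 121.0 m/d
Darcy flux q = K·i = 121.0 × 0.004676 = 0.5656 m/d
Average linear velocity = 0.5656 / 0.31 = 1.825 m/d
Retardation R = 1 + ρ_b·K_d/n = 1 + 1.79×2.9/0.31 = 17.75
Contaminant velocity v_c = v/R = 1.825/17.75 = 0.1028 m/d
t = L/v_c = 127/0.1028 = 1235 d
   = 1235/365 = 3.38 yr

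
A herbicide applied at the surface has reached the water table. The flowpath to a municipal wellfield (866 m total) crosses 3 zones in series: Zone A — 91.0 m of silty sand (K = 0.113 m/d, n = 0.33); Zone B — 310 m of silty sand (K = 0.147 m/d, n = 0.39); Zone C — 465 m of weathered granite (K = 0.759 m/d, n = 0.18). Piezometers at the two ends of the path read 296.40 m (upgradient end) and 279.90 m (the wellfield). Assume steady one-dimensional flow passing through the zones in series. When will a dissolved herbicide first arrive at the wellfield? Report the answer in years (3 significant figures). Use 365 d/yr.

Total head drop ΔH = 296.40 − 279.90 = 16.50 m
Steady 1-D flow in series ⇒ the Darcy flux q is identical in every zone and the zone head losses add (resistances L/K in series).
Σ(L/K) = 91.0/0.113 + 310/0.147 + 465/0.759 = 805.3 + 2109 + 612.6 = 3527 d
q = ΔH / Σ(L/K) = 16.50 / 3527 = 0.004678 m/d (same in every zone)
Zone A: v = q/n = 0.004678/0.33 = 0.01418 m/d → t_A = 91.0/0.01418 = 6419 d
Zone B: v = q/n = 0.004678/0.39 = 0.01200 m/d → t_B = 310/0.01200 = 25840 d
Zone C: v = q/n = 0.004678/0.18 = 0.02599 m/d → t_C = 465/0.02599 = 17890 d
Total t = 6419 + 25840 + 17890 = 50150 d
   = 50150 / 365 = 137 yr

137 years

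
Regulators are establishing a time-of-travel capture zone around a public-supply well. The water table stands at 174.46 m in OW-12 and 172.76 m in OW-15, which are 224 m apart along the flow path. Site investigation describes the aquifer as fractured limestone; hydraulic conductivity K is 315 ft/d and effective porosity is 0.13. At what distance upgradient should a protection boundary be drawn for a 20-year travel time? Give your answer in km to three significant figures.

40.9 km

Hydraulic gradient i = (174.46 − 172.76) / 224 = 1.70 / 224 = 0.007589
K = 315 ft/d × 0.3048 = 96.01 m/d
Specific discharge q = 96.01 × 0.007589 = 0.7287 m/d
v = Ki/n = 96.01·0.007589/0.13 = 5.605 m/d
T = 20 yr × 365 = 7300 d
L = v × T = 5.605 × 7300 = 40920 m
   = 40.9 km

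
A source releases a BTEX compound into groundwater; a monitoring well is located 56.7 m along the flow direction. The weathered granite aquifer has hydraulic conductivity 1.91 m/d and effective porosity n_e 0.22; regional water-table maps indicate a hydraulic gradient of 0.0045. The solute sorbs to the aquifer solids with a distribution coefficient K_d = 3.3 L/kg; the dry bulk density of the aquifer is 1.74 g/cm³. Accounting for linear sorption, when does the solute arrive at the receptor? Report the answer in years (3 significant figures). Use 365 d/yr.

Specific discharge q = 1.91 × 0.0045 = 0.008595 m/d
v = Ki/n = 1.91·0.0045/0.22 = 0.03907 m/d
Retardation R = 1 + ρ_b·K_d/n = 1 + 1.74×3.3/0.22 = 27.10
Contaminant velocity v_c = v/R = 0.03907/27.10 = 0.001442 m/d
t = L/v_c = 56.7/0.001442 = 39330 d
   = 39330/365 = 108 yr

108 years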